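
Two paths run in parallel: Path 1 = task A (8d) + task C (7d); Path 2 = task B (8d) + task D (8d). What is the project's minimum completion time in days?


Path 1 = 8 + 7 = 15 days
Path 2 = 8 + 8 = 16 days
Duration = max(15, 16) = 16 days

16 days


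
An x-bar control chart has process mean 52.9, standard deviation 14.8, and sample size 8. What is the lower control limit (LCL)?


LCL = 52.9 - 3 * 14.8 / sqrt(8)

37.2


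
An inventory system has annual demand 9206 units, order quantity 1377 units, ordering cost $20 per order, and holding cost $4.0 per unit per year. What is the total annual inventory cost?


TC = 9206/1377 * 20 + 1377/2 * 4.0

$2887.71


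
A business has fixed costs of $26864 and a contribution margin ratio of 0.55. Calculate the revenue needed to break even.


Formula: BER = Fixed Costs / Contribution Margin Ratio
BER = $26864 / 0.55
BER = $48843.64 (to the nearest cent)

$48843.64


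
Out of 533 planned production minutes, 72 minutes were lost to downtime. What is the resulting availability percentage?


Formula: Availability = (Planned Time - Downtime) / Planned Time * 100
Uptime = 533 - 72 = 461 min
Availability = 461 / 533 * 100 = 86.5%

86.5%


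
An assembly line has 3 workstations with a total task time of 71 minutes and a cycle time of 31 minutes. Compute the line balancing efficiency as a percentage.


Formula: Efficiency = Sum of Task Times / (N_stations * CT) * 100
Total station capacity = 3 stations * 31 min = 93 min
Efficiency = 71 / 93 * 100 = 76.3%

76.3%


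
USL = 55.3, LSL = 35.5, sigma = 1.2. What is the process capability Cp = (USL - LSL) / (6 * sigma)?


Cp = (55.3 - 35.5) / (6 * 1.2)

2.75


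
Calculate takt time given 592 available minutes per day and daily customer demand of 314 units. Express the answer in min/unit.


Formula: Takt Time = Available Production Time / Customer Demand
Takt = 592 min/day / 314 units/day
Takt = 1.89 min/unit

1.89 min/unit


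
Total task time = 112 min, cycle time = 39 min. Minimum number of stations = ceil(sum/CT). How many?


Formula: N_min = ceil(Sum of Task Times / Cycle Time)
N_min = ceil(112 min / 39 min) = ceil(2.8718)
N_min = 3 stations

3


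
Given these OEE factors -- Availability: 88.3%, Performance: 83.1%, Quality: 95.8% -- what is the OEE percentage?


Formula: OEE = Availability * Performance * Quality / 10000
A * P = 88.3% * 83.1% / 100 = 73.38%
OEE = 73.38% * 95.8% / 100 = 70.3%

70.3%


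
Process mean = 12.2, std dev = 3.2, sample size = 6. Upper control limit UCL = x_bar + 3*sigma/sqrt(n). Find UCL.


UCL = 12.2 + 3 * 3.2 / sqrt(6)

16.12


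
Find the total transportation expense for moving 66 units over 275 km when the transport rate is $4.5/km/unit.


TC = dist * cost * units = 275 * 4.5 * 66 = $81675.00

$81675.00


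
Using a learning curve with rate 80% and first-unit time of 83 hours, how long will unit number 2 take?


Formula: T_n = T_1 * (learning_rate)^(log2(n)) where learning_rate = rate/100
Doublings = log2(2) = 1
T_n = 83 * 0.8^1
T_n = 83 * 0.8 = 66.4 hours

66.4 hours


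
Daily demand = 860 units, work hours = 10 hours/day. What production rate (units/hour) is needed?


Formula: Production Rate = Daily Demand / Available Hours
Rate = 860 units/day / 10 hours/day
Rate = 86.0 units/hour

86.0 units/hour


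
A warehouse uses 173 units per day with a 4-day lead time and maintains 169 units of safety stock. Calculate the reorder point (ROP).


Formula: ROP = (Daily Demand * Lead Time) + Safety Stock
Demand during lead time = 173 * 4 = 692 units
ROP = 692 + 169 = 861 units

861 units


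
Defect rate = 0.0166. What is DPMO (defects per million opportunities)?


DPMO = defect_rate * 1000000 = 0.0166 * 1000000

16600


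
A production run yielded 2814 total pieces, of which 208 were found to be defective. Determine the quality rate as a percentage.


Formula: Quality Rate = Good Pieces / Total Pieces * 100
Good pieces = 2814 - 208 = 2606
QR = 2606 / 2814 * 100 = 92.6%

92.6%


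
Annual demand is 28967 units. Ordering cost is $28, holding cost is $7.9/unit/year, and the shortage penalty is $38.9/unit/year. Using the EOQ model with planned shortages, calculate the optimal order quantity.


Formula: EOQ* = sqrt(2DS/H) * sqrt((H+P)/P)
Base EOQ = sqrt(2*28967*28/7.9) = 453.14 units
Correction = sqrt((7.9+38.9)/38.9) = 1.09685
EOQ* = 453.14 * 1.09685 = 497.0 units

497.0 units


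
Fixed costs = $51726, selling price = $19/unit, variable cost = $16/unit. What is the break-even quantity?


Formula: BEQ = Fixed Costs / (Price - Variable Cost)
Contribution margin = $19 - $16 = $3/unit
BEQ = ceil($51726 / $3/unit) = ceil(17242.0) = 17242 units

17242 units


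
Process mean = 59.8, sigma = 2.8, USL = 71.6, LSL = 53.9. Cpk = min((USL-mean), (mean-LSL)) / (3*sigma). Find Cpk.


Cpu = (71.6 - 59.8) / (3 * 2.8) = 1.4
Cpl = (59.8 - 53.9) / (3 * 2.8) = 0.7
Cpk = min(1.4, 0.7) = 0.7

0.7


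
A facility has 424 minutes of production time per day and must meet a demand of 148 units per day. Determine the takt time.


Formula: Takt Time = Available Production Time / Customer Demand
Takt = 424 min/day / 148 units/day
Takt = 2.86 min/unit

2.86 min/unit


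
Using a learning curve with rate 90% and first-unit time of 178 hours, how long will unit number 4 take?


Formula: T_n = T_1 * (learning_rate)^(log2(n)) where learning_rate = rate/100
Doublings = log2(4) = 2
T_n = 178 * 0.9^2
T_n = 178 * 0.81 = 144.2 hours

144.2 hours


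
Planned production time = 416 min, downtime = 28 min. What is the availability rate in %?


Formula: Availability = (Planned Time - Downtime) / Planned Time * 100
Uptime = 416 - 28 = 388 min
Availability = 388 / 416 * 100 = 93.3%

93.3%


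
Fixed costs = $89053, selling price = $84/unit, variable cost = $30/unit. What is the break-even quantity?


Formula: BEQ = Fixed Costs / (Price - Variable Cost)
Contribution margin = $84 - $30 = $54/unit
BEQ = ceil($89053 / $54/unit) = ceil(1649.13) = 1650 units

1650 units


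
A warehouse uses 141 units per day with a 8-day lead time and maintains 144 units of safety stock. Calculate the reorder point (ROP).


Formula: ROP = (Daily Demand * Lead Time) + Safety Stock
Demand during lead time = 141 * 8 = 1128 units
ROP = 1128 + 144 = 1272 units

1272 units


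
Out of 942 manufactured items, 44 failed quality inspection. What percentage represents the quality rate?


Formula: Quality Rate = Good Pieces / Total Pieces * 100
Good pieces = 942 - 44 = 898
QR = 898 / 942 * 100 = 95.3%

95.3%


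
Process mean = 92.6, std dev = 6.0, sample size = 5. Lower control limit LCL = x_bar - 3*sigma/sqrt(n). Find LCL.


LCL = 92.6 - 3 * 6.0 / sqrt(5)

84.55


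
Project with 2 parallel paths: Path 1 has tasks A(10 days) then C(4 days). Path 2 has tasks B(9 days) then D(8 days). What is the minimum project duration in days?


Path 1 = 10 + 4 = 14 days
Path 2 = 9 + 8 = 17 days
Duration = max(14, 17) = 17 days

17 days


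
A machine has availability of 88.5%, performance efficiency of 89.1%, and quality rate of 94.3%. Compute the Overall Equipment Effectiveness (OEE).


Formula: OEE = Availability * Performance * Quality / 10000
A * P = 88.5% * 89.1% / 100 = 78.85%
OEE = 78.85% * 94.3% / 100 = 74.4%

74.4%


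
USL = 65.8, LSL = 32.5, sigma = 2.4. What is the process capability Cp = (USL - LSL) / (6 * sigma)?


Cp = (65.8 - 32.5) / (6 * 2.4)

2.31


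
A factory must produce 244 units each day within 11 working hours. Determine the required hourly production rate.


Formula: Production Rate = Daily Demand / Available Hours
Rate = 244 units/day / 11 hours/day
Rate = 22.2 units/hour

22.2 units/hour


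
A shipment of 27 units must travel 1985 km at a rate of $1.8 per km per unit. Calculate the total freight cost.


TC = dist * cost * units = 1985 * 1.8 * 27 = $96471.00

$96471.00


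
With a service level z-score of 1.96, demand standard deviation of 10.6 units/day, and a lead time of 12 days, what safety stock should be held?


Formula: SS = z * sigma_d * sqrt(LT)
sqrt(LT) = sqrt(12) = 3.4641
SS = 1.96 * 10.6 * 3.4641
SS = 72.0 units

72.0 units


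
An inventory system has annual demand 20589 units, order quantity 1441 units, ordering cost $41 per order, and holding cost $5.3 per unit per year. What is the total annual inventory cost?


TC = 20589/1441 * 41 + 1441/2 * 5.3

$4404.46


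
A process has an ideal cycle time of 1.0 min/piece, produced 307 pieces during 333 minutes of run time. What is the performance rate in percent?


Formula: Performance = (Ideal CT * Total Count) / Run Time * 100
Ideal output time = 1.0 * 307 = 307.0 min
Performance = 307.0 / 333 * 100 = 92.2%

92.2%


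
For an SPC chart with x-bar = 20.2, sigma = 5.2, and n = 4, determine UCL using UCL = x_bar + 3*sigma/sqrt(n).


UCL = 20.2 + 3 * 5.2 / sqrt(4)

28.0


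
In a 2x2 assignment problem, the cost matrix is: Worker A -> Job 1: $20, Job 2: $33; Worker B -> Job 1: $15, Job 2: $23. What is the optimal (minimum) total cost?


Option 1: A->1 + B->2 = $20 + $23 = $43
Option 2: A->2 + B->1 = $33 + $15 = $48
Min cost = min($43, $48) = $43

$43


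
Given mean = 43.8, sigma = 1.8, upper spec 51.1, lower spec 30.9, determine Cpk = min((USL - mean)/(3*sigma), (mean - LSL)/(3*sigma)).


Cpu = (51.1 - 43.8) / (3 * 1.8) = 1.35
Cpl = (43.8 - 30.9) / (3 * 1.8) = 2.39
Cpk = min(1.35, 2.39) = 1.35

1.35


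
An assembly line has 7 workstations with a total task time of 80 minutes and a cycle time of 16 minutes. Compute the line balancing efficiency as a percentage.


Formula: Efficiency = Sum of Task Times / (N_stations * CT) * 100
Total station capacity = 7 stations * 16 min = 112 min
Efficiency = 80 / 112 * 100 = 71.4%

71.4%


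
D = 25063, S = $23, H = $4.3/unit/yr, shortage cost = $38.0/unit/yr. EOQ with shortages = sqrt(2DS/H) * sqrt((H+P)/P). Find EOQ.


Formula: EOQ* = sqrt(2DS/H) * sqrt((H+P)/P)
Base EOQ = sqrt(2*25063*23/4.3) = 517.8 units
Correction = sqrt((4.3+38.0)/38.0) = 1.05506
EOQ* = 517.8 * 1.05506 = 546.3 units

546.3 units


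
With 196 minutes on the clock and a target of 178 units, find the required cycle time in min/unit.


Formula: CT = Available Time / Number of Units
CT = 196 min / 178 units
CT = 1.1 min/unit

1.1 min/unit


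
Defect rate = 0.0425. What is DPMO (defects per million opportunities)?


DPMO = defect_rate * 1000000 = 0.0425 * 1000000

42500


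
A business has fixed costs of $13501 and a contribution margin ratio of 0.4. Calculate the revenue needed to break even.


Formula: BER = Fixed Costs / Contribution Margin Ratio
BER = $13501 / 0.4
BER = $33752.50 (to the nearest cent)

$33752.50


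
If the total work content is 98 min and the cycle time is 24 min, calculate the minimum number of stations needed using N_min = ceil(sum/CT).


Formula: N_min = ceil(Sum of Task Times / Cycle Time)
N_min = ceil(98 min / 24 min) = ceil(4.0833)
N_min = 5 stations

5


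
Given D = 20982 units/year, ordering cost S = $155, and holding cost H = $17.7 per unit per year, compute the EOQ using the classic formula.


Formula: EOQ = sqrt(2 * D * S / H)
Numerator: 2 * 20982 * 155 = 6504420
2DS/H = 6504420 / 17.7 = 367481.4
EOQ = sqrt(367481.4) = 606.2 units

606.2 units


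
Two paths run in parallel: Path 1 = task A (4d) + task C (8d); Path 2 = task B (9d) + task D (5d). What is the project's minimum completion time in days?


Path 1 = 4 + 8 = 12 days
Path 2 = 9 + 5 = 14 days
Duration = max(12, 14) = 14 days

14 days


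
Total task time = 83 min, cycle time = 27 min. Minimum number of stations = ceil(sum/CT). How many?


Formula: N_min = ceil(Sum of Task Times / Cycle Time)
N_min = ceil(83 min / 27 min) = ceil(3.0741)
N_min = 4 stations

4


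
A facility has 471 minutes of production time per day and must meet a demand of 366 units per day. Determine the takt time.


Formula: Takt Time = Available Production Time / Customer Demand
Takt = 471 min/day / 366 units/day
Takt = 1.29 min/unit

1.29 min/unit


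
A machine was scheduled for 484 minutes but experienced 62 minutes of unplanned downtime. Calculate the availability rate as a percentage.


Formula: Availability = (Planned Time - Downtime) / Planned Time * 100
Uptime = 484 - 62 = 422 min
Availability = 422 / 484 * 100 = 87.2%

87.2%


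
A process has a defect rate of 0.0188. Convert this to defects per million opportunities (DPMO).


DPMO = defect_rate * 1000000 = 0.0188 * 1000000

18800


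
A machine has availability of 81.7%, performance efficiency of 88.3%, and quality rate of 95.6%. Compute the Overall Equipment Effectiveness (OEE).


Formula: OEE = Availability * Performance * Quality / 10000
A * P = 81.7% * 88.3% / 100 = 72.14%
OEE = 72.14% * 95.6% / 100 = 69.0%

69.0%


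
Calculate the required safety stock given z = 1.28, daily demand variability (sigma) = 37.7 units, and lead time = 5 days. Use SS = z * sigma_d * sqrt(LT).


Formula: SS = z * sigma_d * sqrt(LT)
sqrt(LT) = sqrt(5) = 2.2361
SS = 1.28 * 37.7 * 2.2361
SS = 107.9 units

107.9 units


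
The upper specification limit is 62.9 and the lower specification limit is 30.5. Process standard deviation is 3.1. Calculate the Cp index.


Cp = (62.9 - 30.5) / (6 * 3.1)

1.74


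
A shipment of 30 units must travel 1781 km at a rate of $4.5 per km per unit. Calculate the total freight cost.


TC = dist * cost * units = 1781 * 4.5 * 30 = $240435.00

$240435.00


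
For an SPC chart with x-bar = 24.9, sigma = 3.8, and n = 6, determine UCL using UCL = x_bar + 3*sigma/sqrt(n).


UCL = 24.9 + 3 * 3.8 / sqrt(6)

29.55


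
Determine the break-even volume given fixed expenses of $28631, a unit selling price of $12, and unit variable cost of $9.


Formula: BEQ = Fixed Costs / (Price - Variable Cost)
Contribution margin = $12 - $9 = $3/unit
BEQ = ceil($28631 / $3/unit) = ceil(9543.67) = 9544 units

9544 units


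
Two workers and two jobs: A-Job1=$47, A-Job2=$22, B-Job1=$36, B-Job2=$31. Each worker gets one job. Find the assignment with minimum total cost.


Option 1: A->1 + B->2 = $47 + $31 = $78
Option 2: A->2 + B->1 = $22 + $36 = $58
Min cost = min($78, $58) = $58

$58


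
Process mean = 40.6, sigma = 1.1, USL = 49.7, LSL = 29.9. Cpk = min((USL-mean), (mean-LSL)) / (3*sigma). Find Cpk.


Cpu = (49.7 - 40.6) / (3 * 1.1) = 2.76
Cpl = (40.6 - 29.9) / (3 * 1.1) = 3.24
Cpk = min(2.76, 3.24) = 2.76

2.76


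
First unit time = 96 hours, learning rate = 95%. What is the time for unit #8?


Formula: T_n = T_1 * (learning_rate)^(log2(n)) where learning_rate = rate/100
Doublings = log2(8) = 3
T_n = 96 * 0.95^3
T_n = 96 * 0.8574 = 82.3 hours

82.3 hours


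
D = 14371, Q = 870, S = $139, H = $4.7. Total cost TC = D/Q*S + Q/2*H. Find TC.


TC = 14371/870 * 139 + 870/2 * 4.7

$4340.56


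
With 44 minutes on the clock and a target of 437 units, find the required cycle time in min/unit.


Formula: CT = Available Time / Number of Units
CT = 44 min / 437 units
CT = 0.1 min/unit

0.1 min/unit


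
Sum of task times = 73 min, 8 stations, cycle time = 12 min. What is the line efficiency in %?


Formula: Efficiency = Sum of Task Times / (N_stations * CT) * 100
Total station capacity = 8 stations * 12 min = 96 min
Efficiency = 73 / 96 * 100 = 76.0%

76.0%


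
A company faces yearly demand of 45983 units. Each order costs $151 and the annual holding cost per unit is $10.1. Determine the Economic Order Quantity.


Formula: EOQ = sqrt(2 * D * S / H)
Numerator: 2 * 45983 * 151 = 13886866
2DS/H = 13886866 / 10.1 = 1374937.2
EOQ = sqrt(1374937.2) = 1172.6 units

1172.6 units


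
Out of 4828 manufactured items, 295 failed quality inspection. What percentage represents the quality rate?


Formula: Quality Rate = Good Pieces / Total Pieces * 100
Good pieces = 4828 - 295 = 4533
QR = 4533 / 4828 * 100 = 93.9%

93.9%


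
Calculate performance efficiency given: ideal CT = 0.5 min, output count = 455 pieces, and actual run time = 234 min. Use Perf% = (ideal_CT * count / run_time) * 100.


Formula: Performance = (Ideal CT * Total Count) / Run Time * 100
Ideal output time = 0.5 * 455 = 227.5 min
Performance = 227.5 / 234 * 100 = 97.2%

97.2%


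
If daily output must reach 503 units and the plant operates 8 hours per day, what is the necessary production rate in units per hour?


Formula: Production Rate = Daily Demand / Available Hours
Rate = 503 units/day / 8 hours/day
Rate = 62.9 units/hour

62.9 units/hour


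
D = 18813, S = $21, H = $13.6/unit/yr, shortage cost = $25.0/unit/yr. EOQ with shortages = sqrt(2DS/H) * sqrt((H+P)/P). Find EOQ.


Formula: EOQ* = sqrt(2DS/H) * sqrt((H+P)/P)
Base EOQ = sqrt(2*18813*21/13.6) = 241.04 units
Correction = sqrt((13.6+25.0)/25.0) = 1.24258
EOQ* = 241.04 * 1.24258 = 299.5 units

299.5 units


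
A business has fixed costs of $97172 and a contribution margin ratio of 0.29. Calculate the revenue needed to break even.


Formula: BER = Fixed Costs / Contribution Margin Ratio
BER = $97172 / 0.29
BER = $335075.86 (to the nearest cent)

$335075.86


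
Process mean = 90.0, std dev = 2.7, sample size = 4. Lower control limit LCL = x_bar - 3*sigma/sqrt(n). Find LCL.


LCL = 90.0 - 3 * 2.7 / sqrt(4)

85.95


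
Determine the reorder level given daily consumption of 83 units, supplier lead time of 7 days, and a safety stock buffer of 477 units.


Formula: ROP = (Daily Demand * Lead Time) + Safety Stock
Demand during lead time = 83 * 7 = 581 units
ROP = 581 + 477 = 1058 units

1058 units


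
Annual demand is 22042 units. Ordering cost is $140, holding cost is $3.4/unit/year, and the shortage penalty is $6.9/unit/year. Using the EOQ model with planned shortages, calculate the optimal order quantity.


Formula: EOQ* = sqrt(2DS/H) * sqrt((H+P)/P)
Base EOQ = sqrt(2*22042*140/3.4) = 1347.3 units
Correction = sqrt((3.4+6.9)/6.9) = 1.22178
EOQ* = 1347.3 * 1.22178 = 1646.1 units

1646.1 units


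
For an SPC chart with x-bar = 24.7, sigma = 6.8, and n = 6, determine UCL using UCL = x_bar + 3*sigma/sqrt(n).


UCL = 24.7 + 3 * 6.8 / sqrt(6)

33.03


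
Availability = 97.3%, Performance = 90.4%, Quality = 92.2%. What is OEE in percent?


Formula: OEE = Availability * Performance * Quality / 10000
A * P = 97.3% * 90.4% / 100 = 87.96%
OEE = 87.96% * 92.2% / 100 = 81.1%

81.1%


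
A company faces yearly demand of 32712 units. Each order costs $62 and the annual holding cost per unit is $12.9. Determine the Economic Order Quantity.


Formula: EOQ = sqrt(2 * D * S / H)
Numerator: 2 * 32712 * 62 = 4056288
2DS/H = 4056288 / 12.9 = 314440.9
EOQ = sqrt(314440.9) = 560.8 units

560.8 units


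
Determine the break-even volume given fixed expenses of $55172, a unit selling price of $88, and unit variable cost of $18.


Formula: BEQ = Fixed Costs / (Price - Variable Cost)
Contribution margin = $88 - $18 = $70/unit
BEQ = ceil($55172 / $70/unit) = ceil(788.17) = 789 units

789 units


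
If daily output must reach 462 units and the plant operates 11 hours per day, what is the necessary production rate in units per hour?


Formula: Production Rate = Daily Demand / Available Hours
Rate = 462 units/day / 11 hours/day
Rate = 42.0 units/hour

42.0 units/hour


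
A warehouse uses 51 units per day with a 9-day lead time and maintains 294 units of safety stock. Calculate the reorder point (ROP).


Formula: ROP = (Daily Demand * Lead Time) + Safety Stock
Demand during lead time = 51 * 9 = 459 units
ROP = 459 + 294 = 753 units

753 units


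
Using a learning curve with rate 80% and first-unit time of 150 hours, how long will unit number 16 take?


Formula: T_n = T_1 * (learning_rate)^(log2(n)) where learning_rate = rate/100
Doublings = log2(16) = 4
T_n = 150 * 0.8^4
T_n = 150 * 0.4096 = 61.4 hours

61.4 hours


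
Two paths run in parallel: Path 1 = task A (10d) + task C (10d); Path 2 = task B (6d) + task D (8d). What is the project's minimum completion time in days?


Path 1 = 10 + 10 = 20 days
Path 2 = 6 + 8 = 14 days
Duration = max(20, 14) = 20 days

20 days


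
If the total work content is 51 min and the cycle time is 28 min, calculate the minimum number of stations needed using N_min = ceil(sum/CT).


Formula: N_min = ceil(Sum of Task Times / Cycle Time)
N_min = ceil(51 min / 28 min) = ceil(1.8214)
N_min = 2 stations

2


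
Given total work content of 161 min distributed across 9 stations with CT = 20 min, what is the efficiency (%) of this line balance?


Formula: Efficiency = Sum of Task Times / (N_stations * CT) * 100
Total station capacity = 9 stations * 20 min = 180 min
Efficiency = 161 / 180 * 100 = 89.4%

89.4%


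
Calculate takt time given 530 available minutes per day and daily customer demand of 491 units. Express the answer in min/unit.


Formula: Takt Time = Available Production Time / Customer Demand
Takt = 530 min/day / 491 units/day
Takt = 1.08 min/unit

1.08 min/unit


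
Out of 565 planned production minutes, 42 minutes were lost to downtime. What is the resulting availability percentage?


Formula: Availability = (Planned Time - Downtime) / Planned Time * 100
Uptime = 565 - 42 = 523 min
Availability = 523 / 565 * 100 = 92.6%

92.6%


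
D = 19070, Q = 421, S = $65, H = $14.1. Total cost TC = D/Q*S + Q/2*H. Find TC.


TC = 19070/421 * 65 + 421/2 * 14.1

$5912.35


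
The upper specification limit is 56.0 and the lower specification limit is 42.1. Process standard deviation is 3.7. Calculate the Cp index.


Cp = (56.0 - 42.1) / (6 * 3.7)

0.63


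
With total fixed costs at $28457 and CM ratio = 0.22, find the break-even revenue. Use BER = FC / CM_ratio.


Formula: BER = Fixed Costs / Contribution Margin Ratio
BER = $28457 / 0.22
BER = $129350.00 (to the nearest cent)

$129350.00


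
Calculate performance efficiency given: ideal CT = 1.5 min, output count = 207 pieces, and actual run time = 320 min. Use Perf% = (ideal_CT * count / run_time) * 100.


Formula: Performance = (Ideal CT * Total Count) / Run Time * 100
Ideal output time = 1.5 * 207 = 310.5 min
Performance = 310.5 / 320 * 100 = 97.0%

97.0%


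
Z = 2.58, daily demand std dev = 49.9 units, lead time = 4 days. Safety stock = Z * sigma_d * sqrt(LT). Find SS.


Formula: SS = z * sigma_d * sqrt(LT)
sqrt(LT) = sqrt(4) = 2.0
SS = 2.58 * 49.9 * 2.0
SS = 257.5 units

257.5 units


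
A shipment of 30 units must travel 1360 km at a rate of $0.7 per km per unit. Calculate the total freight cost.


TC = dist * cost * units = 1360 * 0.7 * 30 = $28560.00

$28560.00


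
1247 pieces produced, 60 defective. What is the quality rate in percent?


Formula: Quality Rate = Good Pieces / Total Pieces * 100
Good pieces = 1247 - 60 = 1187
QR = 1187 / 1247 * 100 = 95.2%

95.2%


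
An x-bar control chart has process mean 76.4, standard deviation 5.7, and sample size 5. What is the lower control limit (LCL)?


LCL = 76.4 - 3 * 5.7 / sqrt(5)

68.75


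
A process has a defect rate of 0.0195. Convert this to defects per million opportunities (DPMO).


DPMO = defect_rate * 1000000 = 0.0195 * 1000000

19500


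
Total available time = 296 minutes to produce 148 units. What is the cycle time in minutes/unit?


Formula: CT = Available Time / Number of Units
CT = 296 min / 148 units
CT = 2.0 min/unit

2.0 min/unit


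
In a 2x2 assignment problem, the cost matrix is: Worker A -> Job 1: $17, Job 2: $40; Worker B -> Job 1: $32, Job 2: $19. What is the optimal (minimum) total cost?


Option 1: A->1 + B->2 = $17 + $19 = $36
Option 2: A->2 + B->1 = $40 + $32 = $72
Min cost = min($36, $72) = $36

$36


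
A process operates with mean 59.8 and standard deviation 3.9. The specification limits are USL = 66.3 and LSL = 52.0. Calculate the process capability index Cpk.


Cpu = (66.3 - 59.8) / (3 * 3.9) = 0.56
Cpl = (59.8 - 52.0) / (3 * 3.9) = 0.67
Cpk = min(0.56, 0.67) = 0.56

0.56


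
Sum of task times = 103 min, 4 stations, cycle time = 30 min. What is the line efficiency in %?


Formula: Efficiency = Sum of Task Times / (N_stations * CT) * 100
Total station capacity = 4 stations * 30 min = 120 min
Efficiency = 103 / 120 * 100 = 85.8%

85.8%


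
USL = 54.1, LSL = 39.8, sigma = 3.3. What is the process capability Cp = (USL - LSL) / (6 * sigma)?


Cp = (54.1 - 39.8) / (6 * 3.3)

0.72


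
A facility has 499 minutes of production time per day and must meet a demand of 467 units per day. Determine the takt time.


Formula: Takt Time = Available Production Time / Customer Demand
Takt = 499 min/day / 467 units/day
Takt = 1.07 min/unit

1.07 min/unit


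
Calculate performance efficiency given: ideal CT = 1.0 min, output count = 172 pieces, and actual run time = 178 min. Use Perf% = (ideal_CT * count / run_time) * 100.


Formula: Performance = (Ideal CT * Total Count) / Run Time * 100
Ideal output time = 1.0 * 172 = 172.0 min
Performance = 172.0 / 178 * 100 = 96.6%

96.6%


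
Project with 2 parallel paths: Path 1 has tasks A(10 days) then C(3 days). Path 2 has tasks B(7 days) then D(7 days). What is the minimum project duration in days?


Path 1 = 10 + 3 = 13 days
Path 2 = 7 + 7 = 14 days
Duration = max(13, 14) = 14 days

14 days


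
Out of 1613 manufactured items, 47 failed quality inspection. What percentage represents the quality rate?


Formula: Quality Rate = Good Pieces / Total Pieces * 100
Good pieces = 1613 - 47 = 1566
QR = 1566 / 1613 * 100 = 97.1%

97.1%


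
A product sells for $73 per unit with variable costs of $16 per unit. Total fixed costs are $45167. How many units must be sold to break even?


Formula: BEQ = Fixed Costs / (Price - Variable Cost)
Contribution margin = $73 - $16 = $57/unit
BEQ = ceil($45167 / $57/unit) = ceil(792.4) = 793 units

793 units


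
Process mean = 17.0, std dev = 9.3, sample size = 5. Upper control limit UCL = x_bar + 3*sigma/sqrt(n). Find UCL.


UCL = 17.0 + 3 * 9.3 / sqrt(5)

29.48


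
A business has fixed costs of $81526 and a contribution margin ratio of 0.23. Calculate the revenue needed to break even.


Formula: BER = Fixed Costs / Contribution Margin Ratio
BER = $81526 / 0.23
BER = $354460.87 (to the nearest cent)

$354460.87


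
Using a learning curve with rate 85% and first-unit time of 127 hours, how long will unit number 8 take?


Formula: T_n = T_1 * (learning_rate)^(log2(n)) where learning_rate = rate/100
Doublings = log2(8) = 3
T_n = 127 * 0.85^3
T_n = 127 * 0.6141 = 78.0 hours

78.0 hours


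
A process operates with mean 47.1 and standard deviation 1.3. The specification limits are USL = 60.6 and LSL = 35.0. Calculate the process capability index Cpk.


Cpu = (60.6 - 47.1) / (3 * 1.3) = 3.46
Cpl = (47.1 - 35.0) / (3 * 1.3) = 3.1
Cpk = min(3.46, 3.1) = 3.1

3.1


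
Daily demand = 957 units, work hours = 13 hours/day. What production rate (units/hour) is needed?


Formula: Production Rate = Daily Demand / Available Hours
Rate = 957 units/day / 13 hours/day
Rate = 73.6 units/hour

73.6 units/hour


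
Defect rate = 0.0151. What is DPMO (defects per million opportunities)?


DPMO = defect_rate * 1000000 = 0.0151 * 1000000

15100


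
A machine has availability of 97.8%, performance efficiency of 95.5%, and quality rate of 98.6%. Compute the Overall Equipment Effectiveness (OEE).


Formula: OEE = Availability * Performance * Quality / 10000
A * P = 97.8% * 95.5% / 100 = 93.4%
OEE = 93.4% * 98.6% / 100 = 92.1%

92.1%


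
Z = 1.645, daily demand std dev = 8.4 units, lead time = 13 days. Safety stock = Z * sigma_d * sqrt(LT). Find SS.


Formula: SS = z * sigma_d * sqrt(LT)
sqrt(LT) = sqrt(13) = 3.6056
SS = 1.645 * 8.4 * 3.6056
SS = 49.8 units

49.8 units


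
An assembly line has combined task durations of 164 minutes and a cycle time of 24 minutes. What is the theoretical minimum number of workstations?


Formula: N_min = ceil(Sum of Task Times / Cycle Time)
N_min = ceil(164 min / 24 min) = ceil(6.8333)
N_min = 7 stations

7


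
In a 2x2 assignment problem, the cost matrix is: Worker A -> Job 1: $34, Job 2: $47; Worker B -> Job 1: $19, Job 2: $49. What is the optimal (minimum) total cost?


Option 1: A->1 + B->2 = $34 + $49 = $83
Option 2: A->2 + B->1 = $47 + $19 = $66
Min cost = min($83, $66) = $66

$66


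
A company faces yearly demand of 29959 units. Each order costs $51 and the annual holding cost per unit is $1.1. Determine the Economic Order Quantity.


Formula: EOQ = sqrt(2 * D * S / H)
Numerator: 2 * 29959 * 51 = 3055818
2DS/H = 3055818 / 1.1 = 2778016.4
EOQ = sqrt(2778016.4) = 1666.7 units

1666.7 units


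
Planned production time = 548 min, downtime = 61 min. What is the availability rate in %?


Formula: Availability = (Planned Time - Downtime) / Planned Time * 100
Uptime = 548 - 61 = 487 min
Availability = 487 / 548 * 100 = 88.9%

88.9%


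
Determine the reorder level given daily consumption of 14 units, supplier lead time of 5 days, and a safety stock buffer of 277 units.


Formula: ROP = (Daily Demand * Lead Time) + Safety Stock
Demand during lead time = 14 * 5 = 70 units
ROP = 70 + 277 = 347 units

347 units


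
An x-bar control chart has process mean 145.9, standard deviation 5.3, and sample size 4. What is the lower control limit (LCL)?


LCL = 145.9 - 3 * 5.3 / sqrt(4)

137.95


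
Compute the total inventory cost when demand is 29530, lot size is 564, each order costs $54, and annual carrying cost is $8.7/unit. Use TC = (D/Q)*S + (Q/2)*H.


TC = 29530/564 * 54 + 564/2 * 8.7

$5280.74


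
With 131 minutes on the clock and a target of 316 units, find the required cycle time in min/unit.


Formula: CT = Available Time / Number of Units
CT = 131 min / 316 units
CT = 0.41 min/unit

0.41 min/unit


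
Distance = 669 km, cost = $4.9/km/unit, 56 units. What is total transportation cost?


TC = dist * cost * units = 669 * 4.9 * 56 = $183573.60

$183573.60


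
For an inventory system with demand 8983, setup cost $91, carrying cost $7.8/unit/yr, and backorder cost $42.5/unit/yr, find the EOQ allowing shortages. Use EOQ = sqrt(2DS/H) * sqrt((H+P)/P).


Formula: EOQ* = sqrt(2DS/H) * sqrt((H+P)/P)
Base EOQ = sqrt(2*8983*91/7.8) = 457.82 units
Correction = sqrt((7.8+42.5)/42.5) = 1.0879
EOQ* = 457.82 * 1.0879 = 498.1 units

498.1 units


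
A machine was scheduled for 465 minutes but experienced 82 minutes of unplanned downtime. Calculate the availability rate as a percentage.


Formula: Availability = (Planned Time - Downtime) / Planned Time * 100
Uptime = 465 - 82 = 383 min
Availability = 383 / 465 * 100 = 82.4%

82.4%


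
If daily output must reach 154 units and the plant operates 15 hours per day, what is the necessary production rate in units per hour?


Formula: Production Rate = Daily Demand / Available Hours
Rate = 154 units/day / 15 hours/day
Rate = 10.3 units/hour

10.3 units/hour


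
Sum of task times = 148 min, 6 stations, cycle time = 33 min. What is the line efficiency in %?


Formula: Efficiency = Sum of Task Times / (N_stations * CT) * 100
Total station capacity = 6 stations * 33 min = 198 min
Efficiency = 148 / 198 * 100 = 74.7%

74.7%


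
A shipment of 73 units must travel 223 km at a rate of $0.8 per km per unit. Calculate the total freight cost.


TC = dist * cost * units = 223 * 0.8 * 73 = $13023.20

$13023.20


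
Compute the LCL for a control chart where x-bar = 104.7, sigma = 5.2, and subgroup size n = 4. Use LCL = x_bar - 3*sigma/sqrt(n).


LCL = 104.7 - 3 * 5.2 / sqrt(4)

96.9


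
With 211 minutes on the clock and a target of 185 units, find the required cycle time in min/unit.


Formula: CT = Available Time / Number of Units
CT = 211 min / 185 units
CT = 1.14 min/unit

1.14 min/unit


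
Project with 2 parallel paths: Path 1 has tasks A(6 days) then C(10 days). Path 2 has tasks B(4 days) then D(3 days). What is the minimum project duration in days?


Path 1 = 6 + 10 = 16 days
Path 2 = 4 + 3 = 7 days
Duration = max(16, 7) = 16 days

16 days


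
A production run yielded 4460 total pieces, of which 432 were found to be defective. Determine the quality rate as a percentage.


Formula: Quality Rate = Good Pieces / Total Pieces * 100
Good pieces = 4460 - 432 = 4028
QR = 4028 / 4460 * 100 = 90.3%

90.3%


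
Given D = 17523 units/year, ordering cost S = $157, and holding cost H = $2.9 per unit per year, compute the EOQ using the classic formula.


Formula: EOQ = sqrt(2 * D * S / H)
Numerator: 2 * 17523 * 157 = 5502222
2DS/H = 5502222 / 2.9 = 1897317.9
EOQ = sqrt(1897317.9) = 1377.4 units

1377.4 units


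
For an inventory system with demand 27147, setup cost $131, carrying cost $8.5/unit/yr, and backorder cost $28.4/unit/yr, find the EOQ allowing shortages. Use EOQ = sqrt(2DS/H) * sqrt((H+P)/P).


Formula: EOQ* = sqrt(2DS/H) * sqrt((H+P)/P)
Base EOQ = sqrt(2*27147*131/8.5) = 914.75 units
Correction = sqrt((8.5+28.4)/28.4) = 1.13987
EOQ* = 914.75 * 1.13987 = 1042.7 units

1042.7 units


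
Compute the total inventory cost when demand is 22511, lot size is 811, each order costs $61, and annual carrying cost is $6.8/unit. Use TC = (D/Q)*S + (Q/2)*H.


TC = 22511/811 * 61 + 811/2 * 6.8

$4450.58


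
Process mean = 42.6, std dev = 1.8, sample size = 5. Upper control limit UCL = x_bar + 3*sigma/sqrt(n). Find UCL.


UCL = 42.6 + 3 * 1.8 / sqrt(5)

45.01


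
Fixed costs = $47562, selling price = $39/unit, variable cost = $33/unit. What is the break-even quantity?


Formula: BEQ = Fixed Costs / (Price - Variable Cost)
Contribution margin = $39 - $33 = $6/unit
BEQ = ceil($47562 / $6/unit) = ceil(7927.0) = 7927 units

7927 units


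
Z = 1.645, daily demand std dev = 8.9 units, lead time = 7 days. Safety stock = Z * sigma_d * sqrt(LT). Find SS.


Formula: SS = z * sigma_d * sqrt(LT)
sqrt(LT) = sqrt(7) = 2.6458
SS = 1.645 * 8.9 * 2.6458
SS = 38.7 units

38.7 units


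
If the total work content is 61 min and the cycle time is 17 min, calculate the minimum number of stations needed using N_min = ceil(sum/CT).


Formula: N_min = ceil(Sum of Task Times / Cycle Time)
N_min = ceil(61 min / 17 min) = ceil(3.5882)
N_min = 4 stations

4


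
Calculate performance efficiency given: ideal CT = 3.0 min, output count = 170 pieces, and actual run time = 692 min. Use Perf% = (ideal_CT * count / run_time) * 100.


Formula: Performance = (Ideal CT * Total Count) / Run Time * 100
Ideal output time = 3.0 * 170 = 510.0 min
Performance = 510.0 / 692 * 100 = 73.7%

73.7%


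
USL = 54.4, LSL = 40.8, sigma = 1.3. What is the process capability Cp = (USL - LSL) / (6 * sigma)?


Cp = (54.4 - 40.8) / (6 * 1.3)

1.74


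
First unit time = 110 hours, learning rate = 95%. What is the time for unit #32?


Formula: T_n = T_1 * (learning_rate)^(log2(n)) where learning_rate = rate/100
Doublings = log2(32) = 5
T_n = 110 * 0.95^5
T_n = 110 * 0.7738 = 85.1 hours

85.1 hours


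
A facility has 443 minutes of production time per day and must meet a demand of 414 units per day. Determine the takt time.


Formula: Takt Time = Available Production Time / Customer Demand
Takt = 443 min/day / 414 units/day
Takt = 1.07 min/unit

1.07 min/unit


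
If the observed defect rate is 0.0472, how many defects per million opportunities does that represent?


DPMO = defect_rate * 1000000 = 0.0472 * 1000000

47200


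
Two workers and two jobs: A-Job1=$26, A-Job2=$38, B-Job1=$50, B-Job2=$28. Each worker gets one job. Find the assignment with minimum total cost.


Option 1: A->1 + B->2 = $26 + $28 = $54
Option 2: A->2 + B->1 = $38 + $50 = $88
Min cost = min($54, $88) = $54

$54


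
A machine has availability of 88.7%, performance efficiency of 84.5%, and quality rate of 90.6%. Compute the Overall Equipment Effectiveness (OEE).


Formula: OEE = Availability * Performance * Quality / 10000
A * P = 88.7% * 84.5% / 100 = 74.95%
OEE = 74.95% * 90.6% / 100 = 67.9%

67.9%


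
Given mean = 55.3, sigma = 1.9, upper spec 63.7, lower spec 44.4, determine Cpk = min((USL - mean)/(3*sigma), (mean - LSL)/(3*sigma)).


Cpu = (63.7 - 55.3) / (3 * 1.9) = 1.47
Cpl = (55.3 - 44.4) / (3 * 1.9) = 1.91
Cpk = min(1.47, 1.91) = 1.47

1.47


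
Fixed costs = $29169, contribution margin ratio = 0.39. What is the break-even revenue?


Formula: BER = Fixed Costs / Contribution Margin Ratio
BER = $29169 / 0.39
BER = $74792.31 (to the nearest cent)

$74792.31


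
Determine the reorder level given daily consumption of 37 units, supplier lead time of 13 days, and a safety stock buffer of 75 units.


Formula: ROP = (Daily Demand * Lead Time) + Safety Stock
Demand during lead time = 37 * 13 = 481 units
ROP = 481 + 75 = 556 units

556 units


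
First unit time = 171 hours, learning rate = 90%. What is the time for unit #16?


Formula: T_n = T_1 * (learning_rate)^(log2(n)) where learning_rate = rate/100
Doublings = log2(16) = 4
T_n = 171 * 0.9^4
T_n = 171 * 0.6561 = 112.2 hours

112.2 hours


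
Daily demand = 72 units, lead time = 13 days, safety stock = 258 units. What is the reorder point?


Formula: ROP = (Daily Demand * Lead Time) + Safety Stock
Demand during lead time = 72 * 13 = 936 units
ROP = 936 + 258 = 1194 units

1194 units


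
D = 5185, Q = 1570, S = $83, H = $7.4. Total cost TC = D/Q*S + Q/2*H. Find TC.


TC = 5185/1570 * 83 + 1570/2 * 7.4

$6083.11


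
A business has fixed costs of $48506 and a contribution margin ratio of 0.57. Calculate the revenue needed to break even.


Formula: BER = Fixed Costs / Contribution Margin Ratio
BER = $48506 / 0.57
BER = $85098.25 (to the nearest cent)

$85098.25


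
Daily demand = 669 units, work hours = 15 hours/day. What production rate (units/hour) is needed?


Formula: Production Rate = Daily Demand / Available Hours
Rate = 669 units/day / 15 hours/day
Rate = 44.6 units/hour

44.6 units/hour


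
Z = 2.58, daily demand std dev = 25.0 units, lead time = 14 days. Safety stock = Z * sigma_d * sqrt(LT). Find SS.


Formula: SS = z * sigma_d * sqrt(LT)
sqrt(LT) = sqrt(14) = 3.7417
SS = 2.58 * 25.0 * 3.7417
SS = 241.3 units

241.3 units


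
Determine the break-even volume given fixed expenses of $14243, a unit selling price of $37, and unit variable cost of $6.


Formula: BEQ = Fixed Costs / (Price - Variable Cost)
Contribution margin = $37 - $6 = $31/unit
BEQ = ceil($14243 / $31/unit) = ceil(459.45) = 460 units

460 units


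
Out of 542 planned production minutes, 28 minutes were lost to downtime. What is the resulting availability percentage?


Formula: Availability = (Planned Time - Downtime) / Planned Time * 100
Uptime = 542 - 28 = 514 min
Availability = 514 / 542 * 100 = 94.8%

94.8%


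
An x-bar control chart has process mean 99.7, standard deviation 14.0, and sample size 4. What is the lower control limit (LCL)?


LCL = 99.7 - 3 * 14.0 / sqrt(4)

78.7


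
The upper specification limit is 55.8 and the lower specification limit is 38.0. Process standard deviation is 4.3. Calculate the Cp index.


Cp = (55.8 - 38.0) / (6 * 4.3)

0.69


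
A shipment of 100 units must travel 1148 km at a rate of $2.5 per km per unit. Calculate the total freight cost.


TC = dist * cost * units = 1148 * 2.5 * 100 = $287000.00

$287000.00


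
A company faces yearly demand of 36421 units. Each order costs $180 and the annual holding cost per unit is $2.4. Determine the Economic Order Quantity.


Formula: EOQ = sqrt(2 * D * S / H)
Numerator: 2 * 36421 * 180 = 13111560
2DS/H = 13111560 / 2.4 = 5463150.0
EOQ = sqrt(5463150.0) = 2337.3 units

2337.3 units


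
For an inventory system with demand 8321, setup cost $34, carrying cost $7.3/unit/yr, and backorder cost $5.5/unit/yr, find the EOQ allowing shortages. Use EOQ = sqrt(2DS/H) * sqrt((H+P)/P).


Formula: EOQ* = sqrt(2DS/H) * sqrt((H+P)/P)
Base EOQ = sqrt(2*8321*34/7.3) = 278.41 units
Correction = sqrt((7.3+5.5)/5.5) = 1.52554
EOQ* = 278.41 * 1.52554 = 424.7 units

424.7 units
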